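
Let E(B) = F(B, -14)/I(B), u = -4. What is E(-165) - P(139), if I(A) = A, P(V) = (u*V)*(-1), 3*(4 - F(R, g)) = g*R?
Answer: -90974/165 ≈ -551.36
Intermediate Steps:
F(R, g) = 4 - R*g/3 (F(R, g) = 4 - g*R/3 = 4 - R*g/3)
P(V) = 4*V (P(V) = -4*V*(-1) = 4*V)
E(B) = (4 + 14*B/3)/B (E(B) = (4 - 1/3*B*(-14))/B = (4 + 14*B/3)/B)
E(-165) - P(139) = (14/3 + 4/(-165)) - 4*139 = (14/3 + 4*(-1/165)) - 1*556 = (14/3 - 4/165) - 556 = 766/165 - 556 = -90974/165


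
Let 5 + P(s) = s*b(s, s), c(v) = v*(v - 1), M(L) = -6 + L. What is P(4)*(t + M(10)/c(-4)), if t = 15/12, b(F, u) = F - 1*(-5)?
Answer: 899/20 ≈ 44.950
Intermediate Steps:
b(F, u) = 5 + F (b(F, u) = F + 5 = 5 + F)
c(v) = v*(-1 + v)
t = 5/4 (t = 15*(1/12) = 5/4 ≈ 1.2500)
P(s) = -5 + s*(5 + s)
P(4)*(t + M(10)/c(-4)) = (-5 + 4*(5 + 4))*(5/4 + (-6 + 10)/((-4*(-1 - 4)))) = (-5 + 4*9)*(5/4 + 4/((-4*(-5)))) = (-5 + 36)*(5/4 + 4/20) = 31*(5/4 + 4*(1/20)) = 31*(5/4 + 1/5) = 31*(29/20) = 899/20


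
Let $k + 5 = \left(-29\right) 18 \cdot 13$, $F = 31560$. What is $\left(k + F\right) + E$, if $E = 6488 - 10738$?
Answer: $20519$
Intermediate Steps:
$E = -4250$
$k = -6791$ ($k = -5 + \left(-29\right) 18 \cdot 13 = -5 - 6786 = -6791$)
$\left(k + F\right) + E = \left(-6791 + 31560\right) - 4250 = 24769 - 4250 = 20519$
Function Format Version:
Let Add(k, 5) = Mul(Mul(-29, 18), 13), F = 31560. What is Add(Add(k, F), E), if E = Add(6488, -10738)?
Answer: 20519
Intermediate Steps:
E = -4250
k = -6791 (k = Add(-5, Mul(Mul(-29, 18), 13)) = Add(-5, Mul(-522, 13)) = Add(-5, -6786) = -6791)
Add(Add(k, F), E) = Add(Add(-6791, 31560), -4250) = Add(24769, -4250) = 20519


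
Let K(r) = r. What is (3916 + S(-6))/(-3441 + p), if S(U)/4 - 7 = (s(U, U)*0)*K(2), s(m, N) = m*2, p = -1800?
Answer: -3944/5241 ≈ -0.75253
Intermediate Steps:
s(m, N) = 2*m
S(U) = 28 (S(U) = 28 + 4*(((2*U)*0)*2) = 28 + 4*(0*2) = 28 + 4*0 = 28 + 0 = 28)
(3916 + S(-6))/(-3441 + p) = (3916 + 28)/(-3441 - 1800) = 3944/(-5241) = 3944*(-1/5241) = -3944/5241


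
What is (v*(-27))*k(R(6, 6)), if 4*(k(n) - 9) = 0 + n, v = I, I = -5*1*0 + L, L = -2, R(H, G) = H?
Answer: 567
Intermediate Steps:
I = -2 (I = -5*1*0 - 2 = -5*0 - 2 = 0 - 2 = -2)
v = -2
k(n) = 9 + n/4 (k(n) = 9 + (0 + n)/4 = 9 + n/4)
(v*(-27))*k(R(6, 6)) = (-2*(-27))*(9 + (1/4)*6) = 54*(9 + 3/2) = 54*(21/2) = 567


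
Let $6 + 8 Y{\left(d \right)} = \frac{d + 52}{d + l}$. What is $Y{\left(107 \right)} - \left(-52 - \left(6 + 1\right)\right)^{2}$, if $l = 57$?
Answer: $- \frac{4567897}{1312} \approx -3481.6$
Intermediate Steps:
$Y{\left(d \right)} = - \frac{3}{4} + \frac{52 + d}{8 \left(57 + d\right)}$ ($Y{\left(d \right)} = - \frac{3}{4} + \frac{\left(d + 52\right) \frac{1}{d + 57}}{8} = - \frac{3}{4} + \frac{\left(52 + d\right) \frac{1}{57 + d}}{8} = - \frac{3}{4} + \frac{\frac{1}{57 + d} \left(52 + d\right)}{8} = - \frac{3}{4} + \frac{52 + d}{8 \left(57 + d\right)}$)
$Y{\left(107 \right)} - \left(-52 - \left(6 + 1\right)\right)^{2} = \frac{5 \left(-58 - 107\right)}{8 \left(57 + 107\right)} - \left(-52 - \left(6 + 1\right)\right)^{2} = \frac{5 \left(-58 - 107\right)}{8 \cdot 164} - \left(-52 - 7\right)^{2} = \frac{5}{8} \cdot \frac{1}{164} \left(-165\right) - \left(-52 - 7\right)^{2} = - \frac{825}{1312} - \left(-59\right)^{2} = - \frac{825}{1312} - 3481 = - \frac{4567897}{1312}$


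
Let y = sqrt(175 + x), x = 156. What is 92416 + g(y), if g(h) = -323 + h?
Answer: 92093 + sqrt(331) ≈ 92111.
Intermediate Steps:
y = sqrt(331) (y = sqrt(175 + 156) = sqrt(331) ≈ 18.193)
92416 + g(y) = 92416 + (-323 + sqrt(331)) = 92093 + sqrt(331)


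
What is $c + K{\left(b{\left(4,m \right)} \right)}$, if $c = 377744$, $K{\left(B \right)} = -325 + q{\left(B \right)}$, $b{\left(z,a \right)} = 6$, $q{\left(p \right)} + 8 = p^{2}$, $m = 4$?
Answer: $377447$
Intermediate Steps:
$q{\left(p \right)} = -8 + p^{2}$
$K{\left(B \right)} = -333 + B^{2}$ ($K{\left(B \right)} = -325 + \left(-8 + B^{2}\right) = -333 + B^{2}$)
$c + K{\left(b{\left(4,m \right)} \right)} = 377744 - \left(333 - 6^{2}\right) = 377744 + \left(-333 + 36\right) = 377744 - 297 = 377447$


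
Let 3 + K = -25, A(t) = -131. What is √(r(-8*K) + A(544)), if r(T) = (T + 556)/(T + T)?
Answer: I*√101339/28 ≈ 11.369*I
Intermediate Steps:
K = -28 (K = -3 - 25 = -28)
r(T) = (556 + T)/(2*T) (r(T) = (556 + T)/((2*T)) = (556 + T)*(1/(2*T)) = (556 + T)/(2*T))
√(r(-8*K) + A(544)) = √((556 - 8*(-28))/(2*((-8*(-28)))) - 131) = √((½)*(556 + 224)/224 - 131) = √((½)*(1/224)*780 - 131) = √(195/112 - 131) = √(-14477/112) = I*√101339/28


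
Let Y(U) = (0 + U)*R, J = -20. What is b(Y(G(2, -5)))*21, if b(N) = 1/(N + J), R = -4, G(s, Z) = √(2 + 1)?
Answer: -105/88 + 21*√3/88 ≈ -0.77985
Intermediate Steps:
G(s, Z) = √3
Y(U) = -4*U (Y(U) = (0 + U)*(-4) = U*(-4) = -4*U)
b(N) = 1/(-20 + N) (b(N) = 1/(N - 20) = 1/(-20 + N))
b(Y(G(2, -5)))*21 = 21/(-20 - 4*√3)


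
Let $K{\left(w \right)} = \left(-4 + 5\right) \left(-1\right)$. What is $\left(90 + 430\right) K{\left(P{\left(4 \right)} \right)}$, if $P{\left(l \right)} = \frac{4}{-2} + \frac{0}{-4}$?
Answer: $-520$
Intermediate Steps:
$P{\left(l \right)} = -2$ ($P{\left(l \right)} = 4 \left(- \frac{1}{2}\right) + 0 \left(- \frac{1}{4}\right) = -2 + 0 = -2$)
$K{\left(w \right)} = -1$ ($K{\left(w \right)} = 1 \left(-1\right) = -1$)
$\left(90 + 430\right) K{\left(P{\left(4 \right)} \right)} = \left(90 + 430\right) \left(-1\right) = 520 \left(-1\right) = -520$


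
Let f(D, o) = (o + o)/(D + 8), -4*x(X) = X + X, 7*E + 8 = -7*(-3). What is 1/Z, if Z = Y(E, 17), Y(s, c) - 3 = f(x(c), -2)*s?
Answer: 7/125 ≈ 0.056000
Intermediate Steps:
E = 13/7 (E = -8/7 + (-7*(-3))/7 = -8/7 + (1/7)*21 = -8/7 + 3 = 13/7 ≈ 1.8571)
x(X) = -X/2 (x(X) = -(X + X)/4 = -X/2)
f(D, o) = 2*o/(8 + D) (f(D, o) = (2*o)/(8 + D) = 2*o/(8 + D))
Y(s, c) = 3 - 4*s/(8 - c/2) (Y(s, c) = 3 + (2*(-2)/(8 - c/2))*s = 3 + (-4/(8 - c/2))*s = 3 - 4*s/(8 - c/2))
Z = 125/7 (Z = (-48 + 3*17 + 8*(13/7))/(-16 + 17) = (-48 + 51 + 104/7)/1 = 1*(125/7) = 125/7 ≈ 17.857)
1/Z = 1/(125/7) = 7/125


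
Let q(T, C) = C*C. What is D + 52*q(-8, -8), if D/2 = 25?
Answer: 3378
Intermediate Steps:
q(T, C) = C²
D = 50 (D = 2*25 = 50)
D + 52*q(-8, -8) = 50 + 52*(-8)² = 50 + 52*64 = 50 + 3328 = 3378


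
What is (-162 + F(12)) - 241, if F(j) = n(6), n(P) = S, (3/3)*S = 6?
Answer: -397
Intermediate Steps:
S = 6
n(P) = 6
F(j) = 6
(-162 + F(12)) - 241 = (-162 + 6) - 241 = -156 - 241 = -397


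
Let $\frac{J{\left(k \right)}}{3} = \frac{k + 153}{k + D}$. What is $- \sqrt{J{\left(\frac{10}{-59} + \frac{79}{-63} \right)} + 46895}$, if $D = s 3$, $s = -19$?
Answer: $- \frac{\sqrt{5527822984913}}{10858} \approx -216.53$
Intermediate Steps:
$D = -57$ ($D = \left(-19\right) 3 = -57$)
$J{\left(k \right)} = \frac{3 \left(153 + k\right)}{-57 + k}$ ($J{\left(k \right)} = 3 \frac{k + 153}{k - 57} = 3 \frac{153 + k}{-57 + k} = \frac{3 \left(153 + k\right)}{-57 + k}$)
$- \sqrt{J{\left(\frac{10}{-59} + \frac{79}{-63} \right)} + 46895} = - \sqrt{\frac{3 \left(153 + \left(\frac{10}{-59} + \frac{79}{-63}\right)\right)}{-57 + \left(\frac{10}{-59} + \frac{79}{-63}\right)} + 46895} = - \sqrt{\frac{3 \left(153 + \left(10 \left(- \frac{1}{59}\right) + 79 \left(- \frac{1}{63}\right)\right)\right)}{-57 + \left(10 \left(- \frac{1}{59}\right) + 79 \left(- \frac{1}{63}\right)\right)} + 46895} = - \sqrt{\frac{3 \left(153 - \frac{5291}{3717}\right)}{-57 - \frac{5291}{3717}} + 46895} = - \sqrt{3 \frac{1}{- \frac{217160}{3717}} \cdot \frac{563410}{3717} + 46895} = - \sqrt{3 \left(- \frac{3717}{217160}\right) \frac{563410}{3717} + 46895} = - \sqrt{- \frac{169023}{21716} + 46895} = - \sqrt{\frac{1018202797}{21716}} = - \frac{\sqrt{5527822984913}}{10858}$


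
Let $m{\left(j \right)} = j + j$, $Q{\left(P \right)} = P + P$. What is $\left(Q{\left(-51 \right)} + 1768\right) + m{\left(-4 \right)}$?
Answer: $1658$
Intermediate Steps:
$Q{\left(P \right)} = 2 P$
$m{\left(j \right)} = 2 j$
$\left(Q{\left(-51 \right)} + 1768\right) + m{\left(-4 \right)} = \left(2 \left(-51\right) + 1768\right) + 2 \left(-4\right) = \left(-102 + 1768\right) - 8 = 1666 - 8 = 1658$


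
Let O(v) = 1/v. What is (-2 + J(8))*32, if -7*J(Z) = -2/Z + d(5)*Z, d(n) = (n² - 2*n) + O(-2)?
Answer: -4152/7 ≈ -593.14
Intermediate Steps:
d(n) = -½ + n² - 2*n (d(n) = (n² - 2*n) + 1/(-2) = (n² - 2*n) - ½ = -½ + n² - 2*n)
J(Z) = -29*Z/14 + 2/(7*Z) (J(Z) = -(-2/Z + (-½ + 5² - 2*5)*Z)/7 = -(-2/Z + (-½ + 25 - 10)*Z)/7 = -(-2/Z + 29*Z/2)/7 = -29*Z/14 + 2/(7*Z))
(-2 + J(8))*32 = (-2 + (1/14)*(4 - 29*8²)/8)*32 = (-2 + (1/14)*(⅛)*(4 - 29*64))*32 = (-2 + (1/14)*(⅛)*(4 - 1856))*32 = (-2 + (1/14)*(⅛)*(-1852))*32 = (-2 - 463/28)*32 = -519/28*32 = -4152/7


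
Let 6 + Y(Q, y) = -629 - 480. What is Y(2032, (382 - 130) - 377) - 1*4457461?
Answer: -4458576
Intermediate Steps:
Y(Q, y) = -1115 (Y(Q, y) = -6 + (-629 - 480) = -6 - 1109 = -1115)
Y(2032, (382 - 130) - 377) - 1*4457461 = -1115 - 1*4457461 = -1115 - 4457461 = -4458576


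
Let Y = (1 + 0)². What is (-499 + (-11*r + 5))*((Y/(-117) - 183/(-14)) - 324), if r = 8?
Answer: 49403555/273 ≈ 1.8097e+5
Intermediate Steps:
Y = 1 (Y = 1² = 1)
(-499 + (-11*r + 5))*((Y/(-117) - 183/(-14)) - 324) = (-499 + (-11*8 + 5))*((1/(-117) - 183/(-14)) - 324) = (-499 + (-88 + 5))*((1*(-1/117) - 183*(-1/14)) - 324) = (-499 - 83)*((-1/117 + 183/14) - 324) = -582*(21397/1638 - 324) = -582*(-509315/1638) = 49403555/273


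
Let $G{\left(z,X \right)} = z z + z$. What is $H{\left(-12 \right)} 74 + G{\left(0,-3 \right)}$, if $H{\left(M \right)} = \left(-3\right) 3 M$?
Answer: $7992$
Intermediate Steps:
$G{\left(z,X \right)} = z + z^{2}$ ($G{\left(z,X \right)} = z^{2} + z = z + z^{2}$)
$H{\left(M \right)} = - 9 M$
$H{\left(-12 \right)} 74 + G{\left(0,-3 \right)} = \left(-9\right) \left(-12\right) 74 + 0 \left(1 + 0\right) = 108 \cdot 74 + 0 \cdot 1 = 7992 + 0 = 7992$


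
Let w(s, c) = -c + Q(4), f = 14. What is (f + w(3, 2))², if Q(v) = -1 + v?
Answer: 225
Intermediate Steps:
w(s, c) = 3 - c (w(s, c) = -c + (-1 + 4) = -c + 3 = 3 - c)
(f + w(3, 2))² = (14 + (3 - 1*2))² = (14 + (3 - 2))² = (14 + 1)² = 15² = 225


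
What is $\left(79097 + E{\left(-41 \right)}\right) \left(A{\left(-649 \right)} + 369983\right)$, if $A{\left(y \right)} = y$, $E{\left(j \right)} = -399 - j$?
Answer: $29080989826$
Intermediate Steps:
$\left(79097 + E{\left(-41 \right)}\right) \left(A{\left(-649 \right)} + 369983\right) = \left(79097 - 358\right) \left(-649 + 369983\right) = \left(79097 + \left(-399 + 41\right)\right) 369334 = \left(79097 - 358\right) 369334 = 78739 \cdot 369334 = 29080989826$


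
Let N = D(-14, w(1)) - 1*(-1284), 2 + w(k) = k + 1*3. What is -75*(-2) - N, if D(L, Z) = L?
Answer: -1120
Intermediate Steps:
w(k) = 1 + k (w(k) = -2 + (k + 1*3) = -2 + (k + 3) = -2 + (3 + k) = 1 + k)
N = 1270 (N = -14 - 1*(-1284) = -14 + 1284 = 1270)
-75*(-2) - N = -75*(-2) - 1*1270 = 150 - 1270 = -1120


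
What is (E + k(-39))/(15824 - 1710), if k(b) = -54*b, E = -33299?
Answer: -31193/14114 ≈ -2.2101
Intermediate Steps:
(E + k(-39))/(15824 - 1710) = (-33299 - 54*(-39))/(15824 - 1710) = (-33299 + 2106)/14114 = -31193*1/14114 = -31193/14114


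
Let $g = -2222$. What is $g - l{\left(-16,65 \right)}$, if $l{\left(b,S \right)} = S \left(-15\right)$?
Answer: $-1247$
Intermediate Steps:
$l{\left(b,S \right)} = - 15 S$
$g - l{\left(-16,65 \right)} = -2222 - \left(-15\right) 65 = -2222 - -975 = -2222 + 975 = -1247$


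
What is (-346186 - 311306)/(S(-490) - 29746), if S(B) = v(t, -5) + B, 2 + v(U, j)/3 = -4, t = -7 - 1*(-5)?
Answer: 328746/15127 ≈ 21.732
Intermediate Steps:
t = -2 (t = -7 + 5 = -2)
v(U, j) = -18 (v(U, j) = -6 + 3*(-4) = -6 - 12 = -18)
S(B) = -18 + B
(-346186 - 311306)/(S(-490) - 29746) = (-346186 - 311306)/((-18 - 490) - 29746) = -657492/(-508 - 29746) = -657492/(-30254) = -657492*(-1/30254) = 328746/15127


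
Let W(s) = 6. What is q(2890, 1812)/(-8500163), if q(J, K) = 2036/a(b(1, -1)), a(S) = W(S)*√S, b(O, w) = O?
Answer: -1018/25500489 ≈ -3.9921e-5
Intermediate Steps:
a(S) = 6*√S
q(J, K) = 1018/3 (q(J, K) = 2036/((6*√1)) = 2036/((6*1)) = 2036/6 = 2036*(⅙) = 1018/3)
q(2890, 1812)/(-8500163) = (1018/3)/(-8500163) = (1018/3)*(-1/8500163) = -1018/25500489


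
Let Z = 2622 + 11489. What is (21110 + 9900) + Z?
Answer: 45121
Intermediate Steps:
Z = 14111
(21110 + 9900) + Z = (21110 + 9900) + 14111 = 31010 + 14111 = 45121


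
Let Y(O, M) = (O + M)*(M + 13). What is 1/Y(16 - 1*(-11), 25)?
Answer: 1/1976 ≈ 0.00050607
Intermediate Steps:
Y(O, M) = (13 + M)*(M + O) (Y(O, M) = (M + O)*(13 + M) = (13 + M)*(M + O))
1/Y(16 - 1*(-11), 25) = 1/(25**2 + 13*25 + 13*(16 - 1*(-11)) + 25*(16 - 1*(-11))) = 1/(625 + 325 + 13*(16 + 11) + 25*(16 + 11)) = 1/(625 + 325 + 13*27 + 25*27) = 1/(625 + 325 + 351 + 675) = 1/1976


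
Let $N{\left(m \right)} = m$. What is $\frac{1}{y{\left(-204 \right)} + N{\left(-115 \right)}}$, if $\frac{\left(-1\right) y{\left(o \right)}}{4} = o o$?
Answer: $- \frac{1}{166579} \approx -6.0032 \cdot 10^{-6}$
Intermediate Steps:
$y{\left(o \right)} = - 4 o^{2}$ ($y{\left(o \right)} = - 4 o o = - 4 o^{2}$)
$\frac{1}{y{\left(-204 \right)} + N{\left(-115 \right)}} = \frac{1}{- 4 \left(-204\right)^{2} - 115} = \frac{1}{\left(-4\right) 41616 - 115} = \frac{1}{-166464 - 115} = \frac{1}{-166579} = - \frac{1}{166579}$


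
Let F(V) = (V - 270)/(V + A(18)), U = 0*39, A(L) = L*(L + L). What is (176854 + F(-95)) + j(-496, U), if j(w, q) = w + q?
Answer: 97525609/553 ≈ 1.7636e+5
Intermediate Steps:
A(L) = 2*L² (A(L) = L*(2*L) = 2*L²)
U = 0
j(w, q) = q + w
F(V) = (-270 + V)/(648 + V) (F(V) = (V - 270)/(V + 2*18²) = (-270 + V)/(V + 2*324) = (-270 + V)/(V + 648) = (-270 + V)/(648 + V))
(176854 + F(-95)) + j(-496, U) = (176854 + (-270 - 95)/(648 - 95)) + (0 - 496) = (176854 - 365/553) - 496 = 97799897/553 - 496 = 97525609/553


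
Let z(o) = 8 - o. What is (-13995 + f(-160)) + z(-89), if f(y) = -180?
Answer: -14078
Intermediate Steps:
(-13995 + f(-160)) + z(-89) = (-13995 - 180) + (8 - 1*(-89)) = -14175 + (8 + 89) = -14175 + 97 = -14078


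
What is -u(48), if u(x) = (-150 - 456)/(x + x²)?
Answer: 101/392 ≈ 0.25765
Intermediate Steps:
u(x) = -606/(x + x²)
-u(48) = -(-606)/(48*(1 + 48)) = -(-606)/(48*49) = -1*(-101/392) = 101/392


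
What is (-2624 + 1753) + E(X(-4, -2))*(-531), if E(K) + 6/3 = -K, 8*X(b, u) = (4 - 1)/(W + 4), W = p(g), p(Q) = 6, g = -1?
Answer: 16873/80 ≈ 210.91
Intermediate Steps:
W = 6
X(b, u) = 3/80 (X(b, u) = ((4 - 1)/(6 + 4))/8 = (3/10)/8 = (3*(1/10))/8 = (1/8)*(3/10) = 3/80)
E(K) = -2 - K
(-2624 + 1753) + E(X(-4, -2))*(-531) = (-2624 + 1753) + (-2 - 1*3/80)*(-531) = -871 + (-2 - 3/80)*(-531) = -871 - 163/80*(-531) = -871 + 86553/80 = 16873/80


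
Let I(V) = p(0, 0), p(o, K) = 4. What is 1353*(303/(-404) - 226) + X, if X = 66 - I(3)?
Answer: -1226923/4 ≈ -3.0673e+5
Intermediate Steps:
I(V) = 4
X = 62 (X = 66 - 1*4 = 66 - 4 = 62)
1353*(303/(-404) - 226) + X = 1353*(303/(-404) - 226) + 62 = 1353*(303*(-1/404) - 226) + 62 = 1353*(-3/4 - 226) + 62 = 1353*(-907/4) + 62 = -1227171/4 + 62 = -1226923/4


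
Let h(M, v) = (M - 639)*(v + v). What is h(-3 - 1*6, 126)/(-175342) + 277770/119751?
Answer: 11376601106/3499563307 ≈ 3.2509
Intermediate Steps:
h(M, v) = 2*v*(-639 + M) (h(M, v) = (-639 + M)*(2*v) = 2*v*(-639 + M))
h(-3 - 1*6, 126)/(-175342) + 277770/119751 = (2*126*(-639 + (-3 - 1*6)))/(-175342) + 277770/119751 = (2*126*(-639 + (-3 - 6)))*(-1/175342) + 277770*(1/119751) = (2*126*(-639 - 9))*(-1/175342) + 92590/39917 = (2*126*(-648))*(-1/175342) + 92590/39917 = -163296*(-1/175342) + 92590/39917 = 81648/87671 + 92590/39917 = 11376601106/3499563307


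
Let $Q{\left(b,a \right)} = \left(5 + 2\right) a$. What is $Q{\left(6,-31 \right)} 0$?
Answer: $0$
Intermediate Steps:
$Q{\left(b,a \right)} = 7 a$
$Q{\left(6,-31 \right)} 0 = 7 \left(-31\right) 0 = \left(-217\right) 0 = 0$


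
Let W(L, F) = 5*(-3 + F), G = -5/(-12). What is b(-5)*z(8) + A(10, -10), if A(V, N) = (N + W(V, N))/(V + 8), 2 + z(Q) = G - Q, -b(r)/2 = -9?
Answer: -530/3 ≈ -176.67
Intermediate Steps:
G = 5/12 (G = -5*(-1/12) = 5/12 ≈ 0.41667)
W(L, F) = -15 + 5*F
b(r) = 18 (b(r) = -2*(-9) = 18)
z(Q) = -19/12 - Q (z(Q) = -2 + (5/12 - Q) = -19/12 - Q)
A(V, N) = (-15 + 6*N)/(8 + V) (A(V, N) = (N + (-15 + 5*N))/(V + 8) = (-15 + 6*N)/(8 + V))
b(-5)*z(8) + A(10, -10) = 18*(-19/12 - 1*8) + 3*(-5 + 2*(-10))/(8 + 10) = 18*(-19/12 - 8) + 3*(-5 - 20)/18 = 18*(-115/12) + 3*(1/18)*(-25) = -345/2 - 25/6 = -530/3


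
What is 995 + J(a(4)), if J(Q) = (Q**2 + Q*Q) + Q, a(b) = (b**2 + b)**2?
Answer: 321395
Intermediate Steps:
a(b) = (b + b**2)**2
J(Q) = Q + 2*Q**2 (J(Q) = (Q**2 + Q**2) + Q = 2*Q**2 + Q = Q + 2*Q**2)
995 + J(a(4)) = 995 + (4**2*(1 + 4)**2)*(1 + 2*(4**2*(1 + 4)**2)) = 995 + (16*5**2)*(1 + 2*(16*5**2)) = 995 + (16*25)*(1 + 2*(16*25)) = 995 + 400*(1 + 2*400) = 995 + 400*(1 + 800) = 995 + 400*801 = 995 + 320400 = 321395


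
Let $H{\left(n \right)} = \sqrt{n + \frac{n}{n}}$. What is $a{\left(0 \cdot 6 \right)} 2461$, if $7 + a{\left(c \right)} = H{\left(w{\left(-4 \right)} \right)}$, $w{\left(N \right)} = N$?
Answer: $-17227 + 2461 i \sqrt{3} \approx -17227.0 + 4262.6 i$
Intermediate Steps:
$H{\left(n \right)} = \sqrt{1 + n}$ ($H{\left(n \right)} = \sqrt{n + 1} = \sqrt{1 + n}$)
$a{\left(c \right)} = -7 + i \sqrt{3}$ ($a{\left(c \right)} = -7 + \sqrt{1 - 4} = -7 + \sqrt{-3} = -7 + i \sqrt{3}$)
$a{\left(0 \cdot 6 \right)} 2461 = \left(-7 + i \sqrt{3}\right) 2461 = -17227 + 2461 i \sqrt{3}$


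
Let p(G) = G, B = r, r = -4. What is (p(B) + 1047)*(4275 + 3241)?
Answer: 7839188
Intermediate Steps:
B = -4
(p(B) + 1047)*(4275 + 3241) = (-4 + 1047)*(4275 + 3241) = 1043*7516 = 7839188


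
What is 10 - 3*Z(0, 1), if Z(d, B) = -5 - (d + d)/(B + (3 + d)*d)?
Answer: 25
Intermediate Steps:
Z(d, B) = -5 - 2*d/(B + d*(3 + d))
10 - 3*Z(0, 1) = 10 - 3*(-17*0 - 5*1 - 5*0²)/(1 + 0² + 3*0) = 10 - 3*(0 - 5 - 5*0)/(1 + 0 + 0) = 10 - 3*(0 - 5 + 0)/1 = 10 - 3*(-5) = 10 + 15 = 25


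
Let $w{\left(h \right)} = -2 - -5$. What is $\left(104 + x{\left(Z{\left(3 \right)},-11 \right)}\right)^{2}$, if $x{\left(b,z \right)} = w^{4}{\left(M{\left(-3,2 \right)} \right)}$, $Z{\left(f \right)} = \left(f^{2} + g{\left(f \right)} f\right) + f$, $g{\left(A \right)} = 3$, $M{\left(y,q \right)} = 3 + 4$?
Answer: $34225$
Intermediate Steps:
$M{\left(y,q \right)} = 7$
$w{\left(h \right)} = 3$ ($w{\left(h \right)} = -2 + 5 = 3$)
$Z{\left(f \right)} = f^{2} + 4 f$ ($Z{\left(f \right)} = \left(f^{2} + 3 f\right) + f = f^{2} + 4 f$)
$x{\left(b,z \right)} = 81$ ($x{\left(b,z \right)} = 3^{4} = 81$)
$\left(104 + x{\left(Z{\left(3 \right)},-11 \right)}\right)^{2} = \left(104 + 81\right)^{2} = 185^{2} = 34225$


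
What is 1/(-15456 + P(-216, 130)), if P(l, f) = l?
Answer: -1/15672 ≈ -6.3808e-5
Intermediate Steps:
1/(-15456 + P(-216, 130)) = 1/(-15456 - 216) = 1/(-15672) = -1/15672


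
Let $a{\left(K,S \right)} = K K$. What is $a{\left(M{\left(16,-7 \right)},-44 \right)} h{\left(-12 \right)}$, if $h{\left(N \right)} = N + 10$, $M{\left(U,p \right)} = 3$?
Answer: $-18$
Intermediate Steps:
$a{\left(K,S \right)} = K^{2}$
$h{\left(N \right)} = 10 + N$
$a{\left(M{\left(16,-7 \right)},-44 \right)} h{\left(-12 \right)} = 3^{2} \left(10 - 12\right) = 9 \left(-2\right) = -18$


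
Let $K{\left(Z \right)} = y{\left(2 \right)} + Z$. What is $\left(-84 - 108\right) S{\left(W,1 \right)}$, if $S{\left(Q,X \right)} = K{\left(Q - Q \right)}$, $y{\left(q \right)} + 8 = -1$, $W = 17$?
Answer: $1728$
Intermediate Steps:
$y{\left(q \right)} = -9$ ($y{\left(q \right)} = -8 - 1 = -9$)
$K{\left(Z \right)} = -9 + Z$
$S{\left(Q,X \right)} = -9$ ($S{\left(Q,X \right)} = -9 + \left(Q - Q\right) = -9 + 0 = -9$)
$\left(-84 - 108\right) S{\left(W,1 \right)} = \left(-84 - 108\right) \left(-9\right) = \left(-192\right) \left(-9\right) = 1728$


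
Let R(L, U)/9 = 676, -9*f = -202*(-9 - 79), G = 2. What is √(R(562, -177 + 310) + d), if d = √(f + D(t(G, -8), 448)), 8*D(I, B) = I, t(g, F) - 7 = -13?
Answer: √(219024 + 6*I*√71131)/6 ≈ 78.0 + 0.28494*I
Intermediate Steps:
t(g, F) = -6 (t(g, F) = 7 - 13 = -6)
D(I, B) = I/8
f = -17776/9 (f = -(-202)*(-9 - 79)/9 = -(-202)*(-88)/9 = -⅑*17776 = -17776/9 ≈ -1975.1)
R(L, U) = 6084 (R(L, U) = 9*676 = 6084)
d = I*√71131/6 (d = √(-17776/9 + (⅛)*(-6)) = √(-17776/9 - ¾) = √(-71131/36) = I*√71131/6 ≈ 44.451*I)
√(R(562, -177 + 310) + d) = √(6084 + I*√71131/6)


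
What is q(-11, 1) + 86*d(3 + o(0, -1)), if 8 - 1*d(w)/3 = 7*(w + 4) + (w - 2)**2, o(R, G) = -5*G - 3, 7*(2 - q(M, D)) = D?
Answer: -115571/7 ≈ -16510.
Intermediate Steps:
q(M, D) = 2 - D/7
o(R, G) = -3 - 5*G
d(w) = -60 - 21*w - 3*(-2 + w)**2 (d(w) = 24 - 3*(7*(w + 4) + (w - 2)**2) = 24 - 3*(7*(4 + w) + (-2 + w)**2) = 24 - 3*((28 + 7*w) + (-2 + w)**2) = 24 - 3*(28 + (-2 + w)**2 + 7*w) = 24 + (-84 - 21*w - 3*(-2 + w)**2) = -60 - 21*w - 3*(-2 + w)**2)
q(-11, 1) + 86*d(3 + o(0, -1)) = (2 - 1/7*1) + 86*(-72 - 9*(3 + (-3 - 5*(-1))) - 3*(3 + (-3 - 5*(-1)))**2) = (2 - 1/7) + 86*(-72 - 9*(3 + (-3 + 5)) - 3*(3 + (-3 + 5))**2) = 13/7 + 86*(-72 - 9*(3 + 2) - 3*(3 + 2)**2) = 13/7 + 86*(-72 - 9*5 - 3*5**2) = 13/7 + 86*(-72 - 45 - 3*25) = 13/7 + 86*(-72 - 45 - 75) = 13/7 + 86*(-192) = 13/7 - 16512 = -115571/7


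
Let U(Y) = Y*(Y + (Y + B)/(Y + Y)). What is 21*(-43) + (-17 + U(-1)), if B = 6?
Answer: -1833/2 ≈ -916.50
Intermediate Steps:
U(Y) = Y*(Y + (6 + Y)/(2*Y)) (U(Y) = Y*(Y + (Y + 6)/(Y + Y)) = Y*(Y + (6 + Y)/((2*Y))) = Y*(Y + (6 + Y)*(1/(2*Y))) = Y*(Y + (6 + Y)/(2*Y)))
21*(-43) + (-17 + U(-1)) = 21*(-43) + (-17 + (3 + (-1)² + (½)*(-1))) = -903 + (-17 + (3 + 1 - ½)) = -903 + (-17 + 7/2) = -903 - 27/2 = -1833/2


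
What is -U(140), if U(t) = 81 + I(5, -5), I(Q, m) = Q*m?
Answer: -56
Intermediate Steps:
U(t) = 56 (U(t) = 81 + 5*(-5) = 81 - 25 = 56)
-U(140) = -1*56 = -56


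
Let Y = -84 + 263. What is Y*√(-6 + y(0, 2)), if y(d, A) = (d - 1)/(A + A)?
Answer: 895*I/2 ≈ 447.5*I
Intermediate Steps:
y(d, A) = (-1 + d)/(2*A) (y(d, A) = (-1 + d)/((2*A)) = (-1 + d)*(1/(2*A)) = (-1 + d)/(2*A))
Y = 179
Y*√(-6 + y(0, 2)) = 179*√(-6 + (½)*(-1 + 0)/2) = 179*√(-6 + (½)*(½)*(-1)) = 179*√(-6 - ¼) = 179*√(-25/4) = 179*(5*I/2) = 895*I/2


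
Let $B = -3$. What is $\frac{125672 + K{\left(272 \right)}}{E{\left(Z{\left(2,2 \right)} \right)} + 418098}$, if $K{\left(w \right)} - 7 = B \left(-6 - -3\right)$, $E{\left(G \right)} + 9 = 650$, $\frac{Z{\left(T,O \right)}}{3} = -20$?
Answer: $\frac{125688}{418739} \approx 0.30016$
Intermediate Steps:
$Z{\left(T,O \right)} = -60$ ($Z{\left(T,O \right)} = 3 \left(-20\right) = -60$)
$E{\left(G \right)} = 641$ ($E{\left(G \right)} = -9 + 650 = 641$)
$K{\left(w \right)} = 16$ ($K{\left(w \right)} = 7 - 3 \left(-6 - -3\right) = 7 - 3 \left(-6 + \left(-2 + 5\right)\right) = 7 - 3 \left(-6 + 3\right) = 7 - -9 = 7 + 9 = 16$)
$\frac{125672 + K{\left(272 \right)}}{E{\left(Z{\left(2,2 \right)} \right)} + 418098} = \frac{125672 + 16}{641 + 418098} = \frac{125688}{418739}$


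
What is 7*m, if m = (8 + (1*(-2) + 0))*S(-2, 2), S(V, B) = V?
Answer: -84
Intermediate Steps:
m = -12 (m = (8 + (1*(-2) + 0))*(-2) = (8 + (-2 + 0))*(-2) = (8 - 2)*(-2) = 6*(-2) = -12)
7*m = 7*(-12) = -84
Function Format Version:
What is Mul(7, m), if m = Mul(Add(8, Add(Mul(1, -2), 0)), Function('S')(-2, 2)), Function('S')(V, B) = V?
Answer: -84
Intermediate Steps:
m = -12 (m = Mul(Add(8, Add(Mul(1, -2), 0)), -2) = Mul(Add(8, Add(-2, 0)), -2) = Mul(Add(8, -2), -2) = Mul(6, -2) = -12)
Mul(7, m) = Mul(7, -12) = -84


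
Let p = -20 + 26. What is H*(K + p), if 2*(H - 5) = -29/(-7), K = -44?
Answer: -1881/7 ≈ -268.71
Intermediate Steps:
H = 99/14 (H = 5 + (-29/(-7))/2 = 5 + (-29*(-⅐))/2 = 5 + (½)*(29/7) = 5 + 29/14 = 99/14 ≈ 7.0714)
p = 6
H*(K + p) = 99*(-44 + 6)/14 = (99/14)*(-38) = -1881/7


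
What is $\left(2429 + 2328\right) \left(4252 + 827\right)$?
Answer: $24160803$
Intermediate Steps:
$\left(2429 + 2328\right) \left(4252 + 827\right) = 4757 \cdot 5079 = 24160803$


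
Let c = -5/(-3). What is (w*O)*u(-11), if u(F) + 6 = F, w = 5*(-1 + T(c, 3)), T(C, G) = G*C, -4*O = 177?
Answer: 15045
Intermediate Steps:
c = 5/3 (c = -5*(-⅓) = 5/3 ≈ 1.6667)
O = -177/4 (O = -¼*177 = -177/4 ≈ -44.250)
T(C, G) = C*G
w = 20 (w = 5*(-1 + (5/3)*3) = 5*(-1 + 5) = 5*4 = 20)
u(F) = -6 + F
(w*O)*u(-11) = (20*(-177/4))*(-6 - 11) = -885*(-17) = 15045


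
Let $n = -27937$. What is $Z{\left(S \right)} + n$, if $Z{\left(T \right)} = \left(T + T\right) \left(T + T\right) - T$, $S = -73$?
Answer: $-6548$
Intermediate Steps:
$Z{\left(T \right)} = - T + 4 T^{2}$ ($Z{\left(T \right)} = 2 T 2 T - T = 4 T^{2} - T = - T + 4 T^{2}$)
$Z{\left(S \right)} + n = - 73 \left(-1 + 4 \left(-73\right)\right) - 27937 = - 73 \left(-1 - 292\right) - 27937 = \left(-73\right) \left(-293\right) - 27937 = 21389 - 27937 = -6548$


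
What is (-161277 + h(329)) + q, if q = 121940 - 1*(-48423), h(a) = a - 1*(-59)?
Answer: 9474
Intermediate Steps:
h(a) = 59 + a (h(a) = a + 59 = 59 + a)
q = 170363 (q = 121940 + 48423 = 170363)
(-161277 + h(329)) + q = (-161277 + (59 + 329)) + 170363 = (-161277 + 388) + 170363 = -160889 + 170363 = 9474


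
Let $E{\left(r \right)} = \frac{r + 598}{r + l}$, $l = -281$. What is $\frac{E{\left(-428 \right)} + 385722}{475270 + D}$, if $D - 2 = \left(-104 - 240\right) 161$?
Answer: $\frac{4883513}{5316082} \approx 0.91863$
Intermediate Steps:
$E{\left(r \right)} = \frac{598 + r}{-281 + r}$ ($E{\left(r \right)} = \frac{r + 598}{r - 281} = \frac{598 + r}{-281 + r}$)
$D = -55382$ ($D = 2 + \left(-104 - 240\right) 161 = 2 - 55384 = -55382$)
$\frac{E{\left(-428 \right)} + 385722}{475270 + D} = \frac{\frac{598 - 428}{-281 - 428} + 385722}{475270 - 55382} = \frac{\frac{1}{-709} \cdot 170 + 385722}{419888} = \left(\left(- \frac{1}{709}\right) 170 + 385722\right) \frac{1}{419888} = \left(- \frac{170}{709} + 385722\right) \frac{1}{419888} = \frac{273476728}{709} \cdot \frac{1}{419888} = \frac{4883513}{5316082}$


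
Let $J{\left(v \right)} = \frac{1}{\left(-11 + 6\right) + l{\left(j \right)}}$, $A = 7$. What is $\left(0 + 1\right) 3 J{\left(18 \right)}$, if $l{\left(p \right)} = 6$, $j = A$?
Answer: $3$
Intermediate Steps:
$j = 7$
$J{\left(v \right)} = 1$ ($J{\left(v \right)} = \frac{1}{\left(-11 + 6\right) + 6} = \frac{1}{-5 + 6} = 1^{-1} = 1$)
$\left(0 + 1\right) 3 J{\left(18 \right)} = \left(0 + 1\right) 3 \cdot 1 = 1 \cdot 3 \cdot 1 = 3 \cdot 1 = 3$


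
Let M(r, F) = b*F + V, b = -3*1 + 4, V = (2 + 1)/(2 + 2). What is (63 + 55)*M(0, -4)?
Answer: -767/2 ≈ -383.50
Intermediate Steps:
V = ¾ (V = 3/4 = 3*(¼) = ¾ ≈ 0.75000)
b = 1 (b = -3 + 4 = 1)
M(r, F) = ¾ + F (M(r, F) = 1*F + ¾ = F + ¾ = ¾ + F)
(63 + 55)*M(0, -4) = (63 + 55)*(¾ - 4) = 118*(-13/4) = -767/2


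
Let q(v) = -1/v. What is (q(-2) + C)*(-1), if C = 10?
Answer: -21/2 ≈ -10.500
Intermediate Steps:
(q(-2) + C)*(-1) = (-1/(-2) + 10)*(-1) = (-1*(-½) + 10)*(-1) = (½ + 10)*(-1) = (21/2)*(-1) = -21/2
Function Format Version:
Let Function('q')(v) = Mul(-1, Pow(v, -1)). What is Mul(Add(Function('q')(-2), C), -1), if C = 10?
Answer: Rational(-21, 2) ≈ -10.500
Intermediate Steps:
Mul(Add(Function('q')(-2), C), -1) = Mul(Add(Mul(-1, Pow(-2, -1)), 10), -1) = Mul(Add(Mul(-1, Rational(-1, 2)), 10), -1) = Mul(Add(Rational(1, 2), 10), -1) = Mul(Rational(21, 2), -1) = Rational(-21, 2)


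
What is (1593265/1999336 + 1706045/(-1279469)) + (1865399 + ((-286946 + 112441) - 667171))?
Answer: 10866276315544317/10614474824 ≈ 1.0237e+6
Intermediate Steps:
(1593265/1999336 + 1706045/(-1279469)) + (1865399 + ((-286946 + 112441) - 667171)) = (1593265*(1/1999336) + 1706045*(-1/1279469)) + (1865399 + (-174505 - 667171)) = (1593265/1999336 - 1706045/1279469) + (1865399 - 841676) = -5694705435/10614474824 + 1023723 = 10866276315544317/10614474824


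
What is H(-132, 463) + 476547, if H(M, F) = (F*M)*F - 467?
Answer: -27820628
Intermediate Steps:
H(M, F) = -467 + M*F² (H(M, F) = M*F² - 467 = -467 + M*F²)
H(-132, 463) + 476547 = (-467 - 132*463²) + 476547 = (-467 - 132*214369) + 476547 = (-467 - 28296708) + 476547 = -28297175 + 476547 = -27820628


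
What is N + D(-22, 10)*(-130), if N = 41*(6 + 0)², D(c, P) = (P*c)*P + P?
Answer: 286176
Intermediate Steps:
D(c, P) = P + c*P² (D(c, P) = c*P² + P = P + c*P²)
N = 1476 (N = 41*6² = 41*36 = 1476)
N + D(-22, 10)*(-130) = 1476 + (10*(1 + 10*(-22)))*(-130) = 1476 + (10*(1 - 220))*(-130) = 1476 + (10*(-219))*(-130) = 1476 - 2190*(-130) = 1476 + 284700 = 286176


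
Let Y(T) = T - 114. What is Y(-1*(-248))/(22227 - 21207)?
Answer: 67/510 ≈ 0.13137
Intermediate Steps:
Y(T) = -114 + T
Y(-1*(-248))/(22227 - 21207) = (-114 - 1*(-248))/(22227 - 21207) = (-114 + 248)/1020 = 134*(1/1020) = 67/510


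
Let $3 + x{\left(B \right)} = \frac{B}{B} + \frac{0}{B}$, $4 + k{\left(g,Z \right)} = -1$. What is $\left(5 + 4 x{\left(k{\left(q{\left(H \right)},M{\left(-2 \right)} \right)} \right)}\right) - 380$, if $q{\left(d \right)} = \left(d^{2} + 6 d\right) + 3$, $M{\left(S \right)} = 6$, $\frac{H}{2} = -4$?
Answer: $-383$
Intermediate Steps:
$H = -8$ ($H = 2 \left(-4\right) = -8$)
$q{\left(d \right)} = 3 + d^{2} + 6 d$
$k{\left(g,Z \right)} = -5$ ($k{\left(g,Z \right)} = -4 - 1 = -5$)
$x{\left(B \right)} = -2$ ($x{\left(B \right)} = -3 + \left(\frac{B}{B} + \frac{0}{B}\right) = -3 + \left(1 + 0\right) = -3 + 1 = -2$)
$\left(5 + 4 x{\left(k{\left(q{\left(H \right)},M{\left(-2 \right)} \right)} \right)}\right) - 380 = \left(5 + 4 \left(-2\right)\right) - 380 = \left(5 - 8\right) - 380 = -3 - 380 = -383$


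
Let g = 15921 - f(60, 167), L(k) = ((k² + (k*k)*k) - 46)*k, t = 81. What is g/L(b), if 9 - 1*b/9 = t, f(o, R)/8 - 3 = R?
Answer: 14561/176047301232 ≈ 8.2711e-8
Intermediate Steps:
f(o, R) = 24 + 8*R
b = -648 (b = 81 - 9*81 = 81 - 729 = -648)
L(k) = k*(-46 + k² + k³) (L(k) = ((k² + k²*k) - 46)*k = ((k² + k³) - 46)*k = (-46 + k² + k³)*k = k*(-46 + k² + k³))
g = 14561 (g = 15921 - (24 + 8*167) = 15921 - (24 + 1336) = 15921 - 1*1360 = 15921 - 1360 = 14561)
g/L(b) = 14561/((-648*(-46 + (-648)² + (-648)³))) = 14561/((-648*(-46 + 419904 - 272097792))) = 14561/((-648*(-271677934))) = 14561/176047301232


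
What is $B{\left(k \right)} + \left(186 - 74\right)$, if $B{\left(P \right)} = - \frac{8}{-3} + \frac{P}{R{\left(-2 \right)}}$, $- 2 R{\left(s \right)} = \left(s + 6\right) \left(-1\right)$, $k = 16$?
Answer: $\frac{368}{3} \approx 122.67$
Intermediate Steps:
$R{\left(s \right)} = 3 + \frac{s}{2}$ ($R{\left(s \right)} = - \frac{\left(s + 6\right) \left(-1\right)}{2} = - \frac{\left(6 + s\right) \left(-1\right)}{2} = - \frac{-6 - s}{2} = 3 + \frac{s}{2}$)
$B{\left(P \right)} = \frac{8}{3} + \frac{P}{2}$ ($B{\left(P \right)} = - \frac{8}{-3} + \frac{P}{3 + \frac{1}{2} \left(-2\right)} = \left(-8\right) \left(- \frac{1}{3}\right) + \frac{P}{3 - 1} = \frac{8}{3} + \frac{P}{2}$)
$B{\left(k \right)} + \left(186 - 74\right) = \left(\frac{8}{3} + \frac{1}{2} \cdot 16\right) + \left(186 - 74\right) = \left(\frac{8}{3} + 8\right) + 112 = \frac{32}{3} + 112 = \frac{368}{3}$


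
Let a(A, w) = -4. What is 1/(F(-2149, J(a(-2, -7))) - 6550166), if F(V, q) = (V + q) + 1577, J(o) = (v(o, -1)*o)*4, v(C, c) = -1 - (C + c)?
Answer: -1/6550802 ≈ -1.5265e-7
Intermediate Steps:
v(C, c) = -1 - C - c (v(C, c) = -1 + (-C - c) = -1 - C - c)
J(o) = -4*o**2 (J(o) = ((-1 - o - 1*(-1))*o)*4 = ((-1 - o + 1)*o)*4 = ((-o)*o)*4 = -o**2*4 = -4*o**2)
F(V, q) = 1577 + V + q
1/(F(-2149, J(a(-2, -7))) - 6550166) = 1/((1577 - 2149 - 4*(-4)**2) - 6550166) = 1/((1577 - 2149 - 4*16) - 6550166) = 1/((1577 - 2149 - 64) - 6550166) = 1/(-636 - 6550166) = 1/(-6550802) = -1/6550802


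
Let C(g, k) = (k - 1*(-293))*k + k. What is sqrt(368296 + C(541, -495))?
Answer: sqrt(467791) ≈ 683.95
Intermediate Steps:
C(g, k) = k + k*(293 + k) (C(g, k) = (k + 293)*k + k = (293 + k)*k + k = k*(293 + k) + k = k + k*(293 + k))
sqrt(368296 + C(541, -495)) = sqrt(368296 - 495*(294 - 495)) = sqrt(368296 - 495*(-201)) = sqrt(368296 + 99495) = sqrt(467791)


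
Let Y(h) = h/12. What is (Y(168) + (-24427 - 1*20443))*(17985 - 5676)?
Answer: -552132504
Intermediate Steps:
Y(h) = h/12 (Y(h) = h*(1/12) = h/12)
(Y(168) + (-24427 - 1*20443))*(17985 - 5676) = ((1/12)*168 + (-24427 - 1*20443))*(17985 - 5676) = (14 + (-24427 - 20443))*12309 = (14 - 44870)*12309 = -44856*12309 = -552132504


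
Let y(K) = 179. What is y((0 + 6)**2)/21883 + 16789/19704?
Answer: 370920703/431182632 ≈ 0.86024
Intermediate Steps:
y((0 + 6)**2)/21883 + 16789/19704 = 179/21883 + 16789/19704 = 370920703/431182632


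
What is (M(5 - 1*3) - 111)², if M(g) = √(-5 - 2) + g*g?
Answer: (107 - I*√7)² ≈ 11442.0 - 566.19*I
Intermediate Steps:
M(g) = g² + I*√7 (M(g) = √(-7) + g² = I*√7 + g² = g² + I*√7)
(M(5 - 1*3) - 111)² = (((5 - 1*3)² + I*√7) - 111)² = (((5 - 3)² + I*√7) - 111)² = ((2² + I*√7) - 111)² = ((4 + I*√7) - 111)² = (-107 + I*√7)²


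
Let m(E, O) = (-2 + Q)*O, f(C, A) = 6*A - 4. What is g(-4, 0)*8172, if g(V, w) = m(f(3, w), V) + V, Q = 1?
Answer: 0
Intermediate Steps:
f(C, A) = -4 + 6*A
m(E, O) = -O (m(E, O) = (-2 + 1)*O = -O)
g(V, w) = 0 (g(V, w) = -V + V = 0)
g(-4, 0)*8172 = 0*8172 = 0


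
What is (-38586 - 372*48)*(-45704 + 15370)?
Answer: 1712111628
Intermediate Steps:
(-38586 - 372*48)*(-45704 + 15370) = (-38586 - 17856)*(-30334) = -56442*(-30334) = 1712111628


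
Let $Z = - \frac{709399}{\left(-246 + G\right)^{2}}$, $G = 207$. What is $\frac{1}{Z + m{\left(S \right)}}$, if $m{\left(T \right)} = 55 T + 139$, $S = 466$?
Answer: $\frac{1521}{38485250} \approx 3.9522 \cdot 10^{-5}$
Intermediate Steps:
$m{\left(T \right)} = 139 + 55 T$
$Z = - \frac{709399}{1521}$ ($Z = - \frac{709399}{\left(-246 + 207\right)^{2}} = - \frac{709399}{\left(-39\right)^{2}} = - \frac{709399}{1521} \approx -466.4$)
$\frac{1}{Z + m{\left(S \right)}} = \frac{1}{- \frac{709399}{1521} + \left(139 + 55 \cdot 466\right)} = \frac{1}{- \frac{709399}{1521} + \left(139 + 25630\right)} = \frac{1}{- \frac{709399}{1521} + 25769} = \frac{1}{\frac{38485250}{1521}} = \frac{1521}{38485250}$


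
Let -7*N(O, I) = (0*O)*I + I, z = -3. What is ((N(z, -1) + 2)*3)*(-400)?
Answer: -18000/7 ≈ -2571.4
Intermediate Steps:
N(O, I) = -I/7 (N(O, I) = -((0*O)*I + I)/7 = -(0*I + I)/7 = -(0 + I)/7 = -I/7)
((N(z, -1) + 2)*3)*(-400) = ((-⅐*(-1) + 2)*3)*(-400) = ((⅐ + 2)*3)*(-400) = ((15/7)*3)*(-400) = (45/7)*(-400) = -18000/7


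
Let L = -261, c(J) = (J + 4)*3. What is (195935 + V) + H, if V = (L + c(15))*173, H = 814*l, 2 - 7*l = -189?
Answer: 1279975/7 ≈ 1.8285e+5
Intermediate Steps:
l = 191/7 (l = 2/7 - 1/7*(-189) = 2/7 + 27 = 191/7 ≈ 27.286)
c(J) = 12 + 3*J (c(J) = (4 + J)*3 = 12 + 3*J)
H = 155474/7 (H = 814*(191/7) = 155474/7 ≈ 22211.)
V = -35292 (V = (-261 + (12 + 3*15))*173 = (-261 + (12 + 45))*173 = (-261 + 57)*173 = -204*173 = -35292)
(195935 + V) + H = (195935 - 35292) + 155474/7 = 160643 + 155474/7 = 1279975/7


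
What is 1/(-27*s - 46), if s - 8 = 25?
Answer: -1/937 ≈ -0.0010672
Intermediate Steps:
s = 33 (s = 8 + 25 = 33)
1/(-27*s - 46) = 1/(-27*33 - 46) = 1/(-891 - 46) = 1/(-937) = -1/937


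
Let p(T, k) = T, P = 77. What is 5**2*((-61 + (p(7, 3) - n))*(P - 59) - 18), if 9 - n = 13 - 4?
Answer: -24750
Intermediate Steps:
n = 0 (n = 9 - (13 - 4) = 9 - 1*9 = 9 - 9 = 0)
5**2*((-61 + (p(7, 3) - n))*(P - 59) - 18) = 5**2*((-61 + (7 - 1*0))*(77 - 59) - 18) = 25*((-61 + (7 + 0))*18 - 18) = 25*((-61 + 7)*18 - 18) = 25*(-54*18 - 18) = 25*(-972 - 18) = 25*(-990) = -24750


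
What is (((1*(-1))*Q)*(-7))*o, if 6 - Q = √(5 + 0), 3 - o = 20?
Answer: -714 + 119*√5 ≈ -447.91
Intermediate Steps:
o = -17 (o = 3 - 1*20 = 3 - 20 = -17)
Q = 6 - √5 (Q = 6 - √(5 + 0) = 6 - √5 ≈ 3.7639)
(((1*(-1))*Q)*(-7))*o = (((1*(-1))*(6 - √5))*(-7))*(-17) = (-(6 - √5)*(-7))*(-17) = ((-6 + √5)*(-7))*(-17) = (42 - 7*√5)*(-17) = -714 + 119*√5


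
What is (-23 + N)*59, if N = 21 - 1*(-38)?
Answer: 2124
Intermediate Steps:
N = 59 (N = 21 + 38 = 59)
(-23 + N)*59 = (-23 + 59)*59 = 36*59 = 2124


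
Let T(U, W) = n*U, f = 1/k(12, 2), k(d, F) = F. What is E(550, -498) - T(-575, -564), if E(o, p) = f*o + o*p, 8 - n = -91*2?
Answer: -164375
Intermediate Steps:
n = 190 (n = 8 - (-91)*1*2 = 8 - (-91)*2 = 8 - 1*(-182) = 8 + 182 = 190)
f = 1/2 ≈ 0.50000
E(o, p) = o/2 + o*p
T(U, W) = 190*U
E(550, -498) - T(-575, -564) = 550*(1/2 - 498) - 190*(-575) = 550*(-995/2) - 1*(-109250) = -273625 + 109250 = -164375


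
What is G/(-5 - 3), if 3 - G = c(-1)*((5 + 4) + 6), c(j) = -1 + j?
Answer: -33/8 ≈ -4.1250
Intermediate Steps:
G = 33 (G = 3 - (-1 - 1)*((5 + 4) + 6) = 3 - (-2)*(9 + 6) = 3 - (-2)*15 = 3 - 1*(-30) = 3 + 30 = 33)
G/(-5 - 3) = 33/(-5 - 3) = 33/(-8) = 33*(-⅛) = -33/8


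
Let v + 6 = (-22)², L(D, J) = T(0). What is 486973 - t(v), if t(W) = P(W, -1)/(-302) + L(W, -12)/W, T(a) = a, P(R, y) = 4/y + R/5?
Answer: 367664844/755 ≈ 4.8697e+5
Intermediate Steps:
P(R, y) = 4/y + R/5 (P(R, y) = 4/y + R*(⅕) = 4/y + R/5)
L(D, J) = 0
v = 478 (v = -6 + (-22)² = -6 + 484 = 478)
t(W) = 2/151 - W/1510 (t(W) = (4/(-1) + W/5)/(-302) + 0/W = (4*(-1) + W/5)*(-1/302) + 0 = (-4 + W/5)*(-1/302) + 0 = (2/151 - W/1510) + 0 = 2/151 - W/1510)
486973 - t(v) = 486973 - (2/151 - 1/1510*478) = 486973 - (2/151 - 239/755) = 486973 - 1*(-229/755) = 486973 + 229/755 = 367664844/755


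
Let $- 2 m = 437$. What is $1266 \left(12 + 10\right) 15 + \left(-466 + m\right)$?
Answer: $\frac{834191}{2} \approx 4.171 \cdot 10^{5}$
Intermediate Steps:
$m = - \frac{437}{2}$ ($m = \left(- \frac{1}{2}\right) 437 = - \frac{437}{2} \approx -218.5$)
$1266 \left(12 + 10\right) 15 + \left(-466 + m\right) = 1266 \left(12 + 10\right) 15 - \frac{1369}{2} = 1266 \cdot 22 \cdot 15 - \frac{1369}{2} = 1266 \cdot 330 - \frac{1369}{2} = 417780 - \frac{1369}{2} = \frac{834191}{2}$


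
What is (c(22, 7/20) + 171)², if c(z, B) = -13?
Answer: 24964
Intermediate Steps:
(c(22, 7/20) + 171)² = (-13 + 171)² = 158² = 24964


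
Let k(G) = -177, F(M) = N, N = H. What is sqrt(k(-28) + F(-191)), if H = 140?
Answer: I*sqrt(37) ≈ 6.0828*I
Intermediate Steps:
N = 140
F(M) = 140
sqrt(k(-28) + F(-191)) = sqrt(-177 + 140) = sqrt(-37) = I*sqrt(37)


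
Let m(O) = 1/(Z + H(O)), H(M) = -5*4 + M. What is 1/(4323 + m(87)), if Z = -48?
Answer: 19/82138 ≈ 0.00023132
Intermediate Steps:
H(M) = -20 + M
m(O) = 1/(-68 + O) (m(O) = 1/(-48 + (-20 + O)) = 1/(-68 + O))
1/(4323 + m(87)) = 1/(4323 + 1/(-68 + 87)) = 1/(4323 + 1/19) = 1/(82138/19) = 19/82138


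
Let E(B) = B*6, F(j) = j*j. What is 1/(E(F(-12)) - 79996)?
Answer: -1/79132 ≈ -1.2637e-5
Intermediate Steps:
F(j) = j**2
E(B) = 6*B
1/(E(F(-12)) - 79996) = 1/(6*(-12)**2 - 79996) = 1/(6*144 - 79996) = 1/(864 - 79996) = 1/(-79132) = -1/79132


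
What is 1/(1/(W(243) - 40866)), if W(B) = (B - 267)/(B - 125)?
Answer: -2411106/59 ≈ -40866.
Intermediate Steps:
W(B) = (-267 + B)/(-125 + B)
1/(1/(W(243) - 40866)) = 1/(1/((-267 + 243)/(-125 + 243) - 40866)) = 1/(1/(-24/118 - 40866)) = 1/(1/((1/118)*(-24) - 40866)) = 1/(1/(-12/59 - 40866)) = 1/(1/(-2411106/59)) = 1/(-59/2411106) = -2411106/59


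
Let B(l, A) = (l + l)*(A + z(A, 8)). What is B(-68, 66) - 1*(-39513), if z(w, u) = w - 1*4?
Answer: 22105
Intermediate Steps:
z(w, u) = -4 + w (z(w, u) = w - 4 = -4 + w)
B(l, A) = 2*l*(-4 + 2*A) (B(l, A) = (l + l)*(A + (-4 + A)) = (2*l)*(-4 + 2*A) = 2*l*(-4 + 2*A))
B(-68, 66) - 1*(-39513) = 4*(-68)*(-2 + 66) - 1*(-39513) = 4*(-68)*64 + 39513 = -17408 + 39513 = 22105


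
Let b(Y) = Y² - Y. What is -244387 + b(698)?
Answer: 242119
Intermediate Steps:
-244387 + b(698) = -244387 + 698*(-1 + 698) = -244387 + 698*697 = -244387 + 486506 = 242119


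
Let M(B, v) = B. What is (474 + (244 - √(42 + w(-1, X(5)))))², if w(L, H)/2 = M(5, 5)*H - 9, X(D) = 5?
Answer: (718 - √74)² ≈ 5.0325e+5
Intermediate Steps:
w(L, H) = -18 + 10*H (w(L, H) = 2*(5*H - 9) = 2*(-9 + 5*H) = -18 + 10*H)
(474 + (244 - √(42 + w(-1, X(5)))))² = (474 + (244 - √(42 + (-18 + 10*5))))² = (474 + (244 - √(42 + (-18 + 50))))² = (474 + (244 - √(42 + 32)))² = (474 + (244 - √74))² = (718 - √74)²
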